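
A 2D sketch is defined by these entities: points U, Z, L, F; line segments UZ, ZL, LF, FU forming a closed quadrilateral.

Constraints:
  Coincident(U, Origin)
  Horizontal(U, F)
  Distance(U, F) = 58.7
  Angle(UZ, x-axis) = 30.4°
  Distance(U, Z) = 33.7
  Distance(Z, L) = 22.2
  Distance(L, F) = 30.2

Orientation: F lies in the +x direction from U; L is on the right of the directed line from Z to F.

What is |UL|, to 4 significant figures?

29.40

U is at the origin; UF is horizontal with |UF| = 58.7 and F in +x, so F = (58.7, 0). UZ runs at 30.4° with |UZ| = 33.7, so Z = (29.07, 17.05). L is determined by |ZL| = 22.2 and |LF| = 30.2 together: it lies at the intersection of circle(Z, 22.2) and circle(F, 30.2). With |ZF| = 34.19, the foot of the radical line on ZF is 10.96 from Z and the perpendicular offset is √(22.2² − 10.96²) = 19.30. Taking the right-of-ZF solution: L = (28.94, -5.146).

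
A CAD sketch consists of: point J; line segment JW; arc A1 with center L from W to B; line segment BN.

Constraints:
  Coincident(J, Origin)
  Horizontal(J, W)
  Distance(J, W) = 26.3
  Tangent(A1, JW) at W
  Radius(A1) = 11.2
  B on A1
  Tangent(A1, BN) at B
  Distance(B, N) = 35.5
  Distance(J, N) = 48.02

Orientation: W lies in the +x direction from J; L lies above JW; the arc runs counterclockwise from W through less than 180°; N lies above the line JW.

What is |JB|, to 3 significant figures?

39.5

Checks: |LB| = 11.20 ✓; ∠(LB, BN) = 90.00° ✓; |BN| = 35.50 ✓; |JN| = 48.02 ✓.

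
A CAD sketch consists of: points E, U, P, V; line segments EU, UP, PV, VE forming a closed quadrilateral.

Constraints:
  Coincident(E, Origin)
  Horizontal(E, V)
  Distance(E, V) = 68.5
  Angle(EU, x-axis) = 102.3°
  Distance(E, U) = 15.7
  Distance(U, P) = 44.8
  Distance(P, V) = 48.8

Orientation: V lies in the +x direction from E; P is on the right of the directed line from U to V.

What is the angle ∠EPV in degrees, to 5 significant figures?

115.73°

E is at the origin; EV is horizontal with |EV| = 68.5 and V in +x, so V = (68.5, 0). EU runs at 102.3° with |EU| = 15.7, so U = (-3.3446, 15.340). P is determined by |UP| = 44.8 and |PV| = 48.8 together: it lies at the intersection of circle(U, 44.8) and circle(V, 48.8). With |UV| = 73.464, the foot of the radical line on UV is 34.184 from U and the perpendicular offset is √(44.8² − 34.184²) = 28.957. Taking the right-of-UV solution: P = (24.039, -20.117).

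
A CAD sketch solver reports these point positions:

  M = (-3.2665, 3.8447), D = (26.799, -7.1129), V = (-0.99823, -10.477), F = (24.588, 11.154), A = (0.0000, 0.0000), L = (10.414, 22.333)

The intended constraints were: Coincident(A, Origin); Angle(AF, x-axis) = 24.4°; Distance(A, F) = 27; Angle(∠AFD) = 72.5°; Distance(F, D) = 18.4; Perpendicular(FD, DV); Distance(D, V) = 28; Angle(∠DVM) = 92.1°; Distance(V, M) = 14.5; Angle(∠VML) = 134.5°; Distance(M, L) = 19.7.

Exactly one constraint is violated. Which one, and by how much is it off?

Distance(M, L) = 19.7 — off by 3.30.

A = (0.00, 0.00) ✓; AF at 24.40° ✓; |AF| = 27.00 ✓; ∠AFD = 72.50° ✓; |FD| = 18.40 ✓; ∠(FD, DV) = 90.00° ✓; |DV| = 28.00 ✓; ∠DVM = 92.10° ✓; |VM| = 14.50 ✓; ∠VML = 134.5° ✓; |ML| = 23.00 ✗.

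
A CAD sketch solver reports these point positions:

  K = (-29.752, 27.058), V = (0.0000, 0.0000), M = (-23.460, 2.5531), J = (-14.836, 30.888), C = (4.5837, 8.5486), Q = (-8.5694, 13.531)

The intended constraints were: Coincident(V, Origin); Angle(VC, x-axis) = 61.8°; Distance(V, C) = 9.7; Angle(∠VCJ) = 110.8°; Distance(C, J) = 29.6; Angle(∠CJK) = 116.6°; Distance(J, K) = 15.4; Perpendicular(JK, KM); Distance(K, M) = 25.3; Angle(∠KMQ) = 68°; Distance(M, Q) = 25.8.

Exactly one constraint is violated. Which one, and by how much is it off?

Distance(M, Q) = 25.8 — off by 7.30.

V = (0.00, 0.00) ✓; VC at 61.80° ✓; |VC| = 9.700 ✓; ∠VCJ = 110.8° ✓; |CJ| = 29.60 ✓; ∠CJK = 116.6° ✓; |JK| = 15.40 ✓; ∠(JK, KM) = 90.00° ✓; |KM| = 25.30 ✓; ∠KMQ = 68.00° ✓; |MQ| = 18.50 ✗.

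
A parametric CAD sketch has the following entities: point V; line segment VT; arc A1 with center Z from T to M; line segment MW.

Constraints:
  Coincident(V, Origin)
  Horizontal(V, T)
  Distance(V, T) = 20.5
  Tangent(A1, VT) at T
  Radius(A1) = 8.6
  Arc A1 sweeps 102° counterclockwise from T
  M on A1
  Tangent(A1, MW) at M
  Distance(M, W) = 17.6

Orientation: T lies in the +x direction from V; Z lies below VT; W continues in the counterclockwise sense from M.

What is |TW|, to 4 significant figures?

28.01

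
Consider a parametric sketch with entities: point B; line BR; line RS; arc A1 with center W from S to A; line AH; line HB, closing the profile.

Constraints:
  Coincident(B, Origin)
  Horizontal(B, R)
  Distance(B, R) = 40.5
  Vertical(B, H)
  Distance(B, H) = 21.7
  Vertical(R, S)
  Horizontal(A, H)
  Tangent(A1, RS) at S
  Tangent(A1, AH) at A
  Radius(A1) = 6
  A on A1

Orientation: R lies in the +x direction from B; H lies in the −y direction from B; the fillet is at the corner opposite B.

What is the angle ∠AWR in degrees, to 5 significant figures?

159.08°

B is at the origin; B and R share the same y with |BR| = 40.5 and R on the +x side, so R = (40.500, 0.0000). B and H share the same x with |BH| = 21.7 and H on the −y side, so H = (0.0000, -21.700). The virtual corner opposite B is at (40.500, -21.700). A1 meets RS tangentially, so WS is at right angles to RS and tangency of A1 to AH means the radius WA is perpendicular to AH, with radius 6.0, so the center W sits 6.0 in from both sides at W = (34.500, -15.700). That places the tangent points at S = (40.500, -15.700) on RS and A = (34.500, -21.700) on AH. Then cos ∠AWR = WA·WR / (|WA||WR|), giving 159.08°.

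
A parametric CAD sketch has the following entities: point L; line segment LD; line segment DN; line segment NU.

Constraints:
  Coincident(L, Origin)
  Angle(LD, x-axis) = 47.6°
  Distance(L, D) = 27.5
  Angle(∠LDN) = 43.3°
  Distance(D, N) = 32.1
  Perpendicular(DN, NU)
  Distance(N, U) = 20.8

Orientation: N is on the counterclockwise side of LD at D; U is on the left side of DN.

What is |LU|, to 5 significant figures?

12.241

∠LDN = 43.3°, so DN runs at 47.6° + (180° − 43.3°) = 184.30° from the x-axis; with |DN| = 32.1, N = D + 32.1·(cos 184.30°, sin 184.30°) = (-13.466, 17.901). DN ⟂ NU; with |NU| = 20.8 on the left of DN, U = N + 20.8·(0.074979, -0.99719) = (-11.907, -2.8407). Then |LU| = |U − L| = 12.241.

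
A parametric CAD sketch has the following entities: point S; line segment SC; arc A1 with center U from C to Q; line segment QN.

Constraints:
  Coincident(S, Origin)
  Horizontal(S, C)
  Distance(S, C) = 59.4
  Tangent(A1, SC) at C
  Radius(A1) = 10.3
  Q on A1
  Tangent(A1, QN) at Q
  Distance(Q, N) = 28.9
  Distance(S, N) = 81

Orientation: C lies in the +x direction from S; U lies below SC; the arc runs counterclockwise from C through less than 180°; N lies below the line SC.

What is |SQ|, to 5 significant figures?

54.564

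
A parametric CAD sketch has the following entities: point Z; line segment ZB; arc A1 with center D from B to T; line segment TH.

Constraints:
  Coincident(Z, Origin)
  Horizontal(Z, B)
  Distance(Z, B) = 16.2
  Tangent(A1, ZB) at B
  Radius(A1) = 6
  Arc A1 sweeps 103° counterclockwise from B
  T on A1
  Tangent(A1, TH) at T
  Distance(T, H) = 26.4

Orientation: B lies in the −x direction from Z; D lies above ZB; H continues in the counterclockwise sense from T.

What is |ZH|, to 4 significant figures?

36.87

Z is at the origin; Z and B share the same y with |ZB| = 16.2 and B on the −x side, so B = (-16.20, 0.000). Since A1 is tangent to ZB there, DB ⟂ ZB, so D = B + (0, 6) = (-16.20, 6.000). On A1, B sits at bearing -90° from D; a 103° counterclockwise sweep puts T at bearing 13°, so T = D + 6.0·(cos 13°, sin 13°) = (-10.35, 7.350). A1 meets TH tangentially, so DT is at right angles to TH, so TH runs along (−sin 13°, cos 13°); with |TH| = 26.4, H = (-16.29, 33.07). Then |ZH| = |H − Z| = 36.87.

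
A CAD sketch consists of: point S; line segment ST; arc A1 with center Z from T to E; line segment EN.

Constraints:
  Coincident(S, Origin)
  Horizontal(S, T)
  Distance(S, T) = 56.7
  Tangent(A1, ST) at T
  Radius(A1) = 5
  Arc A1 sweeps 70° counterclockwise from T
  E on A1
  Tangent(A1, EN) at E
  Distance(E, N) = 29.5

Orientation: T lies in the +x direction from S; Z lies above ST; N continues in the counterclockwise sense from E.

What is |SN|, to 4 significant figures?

77.92

On A1, T sits at bearing -90° from Z; a 70° counterclockwise sweep puts E at bearing -20°, so E = Z + 5.0·(cos -20°, sin -20°) = (61.40, 3.290). The tangent condition forces ZE to be normal to EN, so EN runs along (−sin -20°, cos -20°); with |EN| = 29.5, N = (71.49, 31.01). Then |SN| = |N − S| = 77.92.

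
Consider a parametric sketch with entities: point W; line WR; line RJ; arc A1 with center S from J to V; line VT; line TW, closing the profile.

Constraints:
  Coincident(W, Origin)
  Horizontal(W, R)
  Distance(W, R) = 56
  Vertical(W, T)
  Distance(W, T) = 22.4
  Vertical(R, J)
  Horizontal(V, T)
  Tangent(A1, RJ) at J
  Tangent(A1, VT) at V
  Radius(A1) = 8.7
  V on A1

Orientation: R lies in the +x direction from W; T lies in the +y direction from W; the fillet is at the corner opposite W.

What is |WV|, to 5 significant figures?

52.336

The virtual corner opposite W is at (56.000, 22.400). A1 meets RJ tangentially, so SJ is at right angles to RJ and A1 meets VT tangentially, so SV is at right angles to VT, with radius 8.7, so the center S sits 8.7 in from both sides at S = (47.300, 13.700). That places the tangent points at J = (56.000, 13.700) on RJ and V = (47.300, 22.400) on VT. Then |WV| = |V − W| = 52.336.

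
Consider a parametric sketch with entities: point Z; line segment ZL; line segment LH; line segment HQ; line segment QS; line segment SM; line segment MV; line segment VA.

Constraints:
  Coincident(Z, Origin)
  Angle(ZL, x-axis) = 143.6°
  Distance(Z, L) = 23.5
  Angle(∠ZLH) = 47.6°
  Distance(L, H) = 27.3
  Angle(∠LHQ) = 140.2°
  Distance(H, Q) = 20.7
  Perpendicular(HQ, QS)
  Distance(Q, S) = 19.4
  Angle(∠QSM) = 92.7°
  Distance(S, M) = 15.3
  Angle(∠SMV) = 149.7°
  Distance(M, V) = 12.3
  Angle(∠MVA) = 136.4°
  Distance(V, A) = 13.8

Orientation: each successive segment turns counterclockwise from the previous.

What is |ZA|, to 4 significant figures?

22.86

∠SMV = 149.7° gives MV at 163.4° from the x-axis; with |MV| = 12.3, V = (-9.938, 0.9571). ∠MVA = 136.4° gives VA at -153.0° from the x-axis; with |VA| = 13.8, A = (-22.23, -5.308). Then |ZA| = |A − Z| = 22.86.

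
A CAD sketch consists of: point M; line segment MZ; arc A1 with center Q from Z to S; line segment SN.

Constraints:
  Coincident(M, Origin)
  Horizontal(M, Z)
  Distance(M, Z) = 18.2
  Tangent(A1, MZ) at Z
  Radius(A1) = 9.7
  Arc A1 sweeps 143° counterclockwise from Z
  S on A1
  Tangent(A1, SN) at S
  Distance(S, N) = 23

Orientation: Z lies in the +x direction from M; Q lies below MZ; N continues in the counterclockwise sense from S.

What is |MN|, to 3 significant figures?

43.9

M is at the origin; M and Z share the same y with |MZ| = 18.2 and Z on the +x side, so Z = (18.2, 0.00). The tangent condition forces QZ to be normal to MZ, so Q = Z + (0, -9.7) = (18.2, -9.70). On A1, Z sits at bearing 90° from Q; a 143° counterclockwise sweep puts S at bearing 233°, so S = Q + 9.7·(cos 233°, sin 233°) = (12.4, -17.4). A1 meets SN tangentially, so QS is at right angles to SN, so SN runs along (−sin 233°, cos 233°); with |SN| = 23.0, N = (30.7, -31.3). Then |MN| = |N − M| = 43.9.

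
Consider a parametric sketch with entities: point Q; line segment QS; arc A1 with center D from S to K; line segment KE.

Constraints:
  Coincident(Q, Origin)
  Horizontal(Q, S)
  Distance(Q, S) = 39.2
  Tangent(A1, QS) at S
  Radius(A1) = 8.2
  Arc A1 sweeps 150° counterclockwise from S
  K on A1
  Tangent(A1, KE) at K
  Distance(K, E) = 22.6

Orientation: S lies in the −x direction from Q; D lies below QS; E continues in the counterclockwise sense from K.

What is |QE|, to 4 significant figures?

35.65

On A1, S sits at bearing 90° from D; a 150° counterclockwise sweep puts K at bearing 240°, so K = D + 8.2·(cos 240°, sin 240°) = (-43.30, -15.30). The tangent condition forces DK to be normal to KE, so KE runs along (−sin 240°, cos 240°); with |KE| = 22.6, E = (-23.73, -26.60). Then |QE| = |E − Q| = 35.65.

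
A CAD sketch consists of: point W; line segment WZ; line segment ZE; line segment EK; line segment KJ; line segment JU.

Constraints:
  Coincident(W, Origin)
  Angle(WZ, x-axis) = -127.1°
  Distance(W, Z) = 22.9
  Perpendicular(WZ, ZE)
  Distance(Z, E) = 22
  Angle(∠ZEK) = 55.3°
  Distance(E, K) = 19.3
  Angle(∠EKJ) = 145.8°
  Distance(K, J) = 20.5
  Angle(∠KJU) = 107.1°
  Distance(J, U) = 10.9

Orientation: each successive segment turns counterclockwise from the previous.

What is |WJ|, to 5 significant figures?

8.1201

W is at the origin; WZ runs at -127.1° with length 22.9, so Z = (-13.813, -18.265). WZ ⟂ ZE, so ZE runs at -37.100°; with |ZE| = 22.0, E = (3.7334, -31.535). ∠ZEK = 55.3° gives EK at 87.600° from the x-axis; with |EK| = 19.3, K = (4.5416, -12.252). ∠EKJ = 145.8° gives KJ at 121.80° from the x-axis; with |KJ| = 20.5, J = (-6.2610, 5.1706). Then |WJ| = |J − W| = 8.1201.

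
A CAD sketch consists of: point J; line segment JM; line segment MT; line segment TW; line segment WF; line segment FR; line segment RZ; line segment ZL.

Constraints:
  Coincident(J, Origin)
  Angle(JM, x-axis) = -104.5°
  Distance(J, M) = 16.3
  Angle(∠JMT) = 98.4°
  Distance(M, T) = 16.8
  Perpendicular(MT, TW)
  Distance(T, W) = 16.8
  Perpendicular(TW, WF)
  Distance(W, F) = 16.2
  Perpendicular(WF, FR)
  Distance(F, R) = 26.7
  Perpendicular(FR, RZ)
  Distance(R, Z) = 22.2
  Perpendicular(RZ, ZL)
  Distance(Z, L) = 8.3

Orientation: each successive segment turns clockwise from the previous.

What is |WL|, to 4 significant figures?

19.35

FR ⟂ RZ, so RZ runs at 173.9°; with |RZ| = 22.2, Z = (-27.80, -23.20). RZ ⟂ ZL, so ZL runs at 83.90°; with |ZL| = 8.3, L = (-26.92, -14.95). Then |WL| = |L − W| = 19.35.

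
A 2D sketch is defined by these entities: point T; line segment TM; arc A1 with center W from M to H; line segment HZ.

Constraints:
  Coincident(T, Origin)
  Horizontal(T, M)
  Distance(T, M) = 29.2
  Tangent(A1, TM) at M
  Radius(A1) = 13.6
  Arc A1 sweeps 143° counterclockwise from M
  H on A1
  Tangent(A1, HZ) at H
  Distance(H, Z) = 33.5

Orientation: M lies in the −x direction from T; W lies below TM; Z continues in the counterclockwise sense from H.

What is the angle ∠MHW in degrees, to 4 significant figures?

18.50°

T is at the origin; TM is horizontal with |TM| = 29.2 and M on the −x side, so M = (-29.20, 0.000). Since A1 is tangent to TM there, WM ⟂ TM, so W = M + (0, -13.6) = (-29.20, -13.60). On A1, M sits at bearing 90° from W; a 143° counterclockwise sweep puts H at bearing 233°, so H = W + 13.6·(cos 233°, sin 233°) = (-37.38, -24.46). Then cos ∠MHW = HM·HW / (|HM||HW|), giving 18.50°.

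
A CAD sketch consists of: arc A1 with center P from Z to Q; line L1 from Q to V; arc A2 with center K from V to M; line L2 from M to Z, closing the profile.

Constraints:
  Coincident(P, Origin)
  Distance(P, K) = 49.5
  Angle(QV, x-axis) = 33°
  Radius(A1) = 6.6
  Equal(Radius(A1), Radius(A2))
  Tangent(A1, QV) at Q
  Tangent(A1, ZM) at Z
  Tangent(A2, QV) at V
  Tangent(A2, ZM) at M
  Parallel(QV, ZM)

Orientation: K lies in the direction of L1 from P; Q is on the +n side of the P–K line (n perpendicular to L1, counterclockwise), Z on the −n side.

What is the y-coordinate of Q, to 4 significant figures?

5.535

The slot axis is L1's direction at 33.0°, so u = (cos 33.0°, sin 33.0°) = (0.8387, 0.5446) and n = (−sin 33.0°, cos 33.0°) = (-0.5446, 0.8387). P is at the origin and K lies 49.5 along u from P, so K = 49.5·u = (41.51, 26.96). Tangency of A1 to both parallel lines with radius 6.6 puts Q and Z at P ± 6.6·n: Q = (-3.595, 5.535), Z = (3.595, -5.535). So Q.y = 5.535.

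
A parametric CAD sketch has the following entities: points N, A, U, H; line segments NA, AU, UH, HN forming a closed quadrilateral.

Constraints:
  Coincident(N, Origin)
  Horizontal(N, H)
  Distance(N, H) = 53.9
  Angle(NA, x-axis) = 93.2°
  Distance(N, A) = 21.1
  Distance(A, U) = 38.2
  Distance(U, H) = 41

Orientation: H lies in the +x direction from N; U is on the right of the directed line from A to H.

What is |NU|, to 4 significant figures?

20.28

Checks: |AU| = 38.20 ✓; |UH| = 41.00 ✓.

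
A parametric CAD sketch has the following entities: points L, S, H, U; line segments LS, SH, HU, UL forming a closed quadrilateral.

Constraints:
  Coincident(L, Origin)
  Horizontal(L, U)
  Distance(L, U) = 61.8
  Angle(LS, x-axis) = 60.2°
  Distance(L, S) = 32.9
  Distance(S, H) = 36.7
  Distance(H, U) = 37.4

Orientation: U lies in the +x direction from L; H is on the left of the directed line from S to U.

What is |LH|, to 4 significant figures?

63.54

L is at the origin; L and U share the same y with |LU| = 61.8 and U in +x, so U = (61.8, 0). LS runs at 60.2° with |LS| = 32.9, so S = (16.35, 28.55). H is determined by |SH| = 36.7 and |HU| = 37.4 together: it lies at the intersection of circle(S, 36.7) and circle(U, 37.4). With |SU| = 53.67, the foot of the radical line on SU is 26.35 from S and the perpendicular offset is √(36.7² − 26.35²) = 25.54. Taking the left-of-SU solution: H = (52.25, 36.16).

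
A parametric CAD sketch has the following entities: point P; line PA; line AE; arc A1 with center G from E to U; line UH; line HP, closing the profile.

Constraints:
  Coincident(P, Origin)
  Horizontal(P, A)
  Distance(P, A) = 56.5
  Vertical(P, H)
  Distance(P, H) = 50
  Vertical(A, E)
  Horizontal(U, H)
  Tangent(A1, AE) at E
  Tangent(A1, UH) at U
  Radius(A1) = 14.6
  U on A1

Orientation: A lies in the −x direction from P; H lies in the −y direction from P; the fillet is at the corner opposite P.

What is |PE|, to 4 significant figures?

66.67

P is at the origin; P and A share the same y with |PA| = 56.5 and A on the −x side, so A = (-56.50, 0.000). PH is vertical with |PH| = 50.0 and H on the −y side, so H = (0.000, -50.00). The virtual corner opposite P is at (-56.50, -50.00). A1 meets AE tangentially, so GE is at right angles to AE and tangency of A1 to UH means the radius GU is perpendicular to UH, with radius 14.6, so the center G sits 14.6 in from both sides at G = (-41.90, -35.40). That places the tangent points at E = (-56.50, -35.40) on AE and U = (-41.90, -50.00) on UH. Then |PE| = |E − P| = 66.67.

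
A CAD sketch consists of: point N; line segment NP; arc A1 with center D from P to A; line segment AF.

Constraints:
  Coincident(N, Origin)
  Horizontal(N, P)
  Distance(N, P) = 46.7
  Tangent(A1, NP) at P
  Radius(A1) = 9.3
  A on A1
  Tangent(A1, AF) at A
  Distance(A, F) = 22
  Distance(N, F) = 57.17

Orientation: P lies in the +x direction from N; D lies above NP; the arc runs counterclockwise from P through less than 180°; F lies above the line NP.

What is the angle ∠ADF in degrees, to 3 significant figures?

67.1°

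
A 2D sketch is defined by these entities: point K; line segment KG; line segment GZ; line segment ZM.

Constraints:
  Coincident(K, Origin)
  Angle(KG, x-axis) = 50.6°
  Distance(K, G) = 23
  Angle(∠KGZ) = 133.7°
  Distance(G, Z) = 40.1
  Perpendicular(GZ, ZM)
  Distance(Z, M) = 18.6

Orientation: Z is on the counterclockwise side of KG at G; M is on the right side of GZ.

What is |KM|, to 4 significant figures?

66.15

∠KGZ = 133.7°, so GZ runs at 50.6° + (180° − 133.7°) = 96.90° from the x-axis; with |GZ| = 40.1, Z = G + 40.1·(cos 96.90°, sin 96.90°) = (9.781, 57.58). The perpendicularity gives ZM at right angles to GZ; with |ZM| = 18.6 on the right of GZ, M = Z + 18.6·(0.9928, 0.1201) = (28.25, 59.82). Then |KM| = |M − K| = 66.15.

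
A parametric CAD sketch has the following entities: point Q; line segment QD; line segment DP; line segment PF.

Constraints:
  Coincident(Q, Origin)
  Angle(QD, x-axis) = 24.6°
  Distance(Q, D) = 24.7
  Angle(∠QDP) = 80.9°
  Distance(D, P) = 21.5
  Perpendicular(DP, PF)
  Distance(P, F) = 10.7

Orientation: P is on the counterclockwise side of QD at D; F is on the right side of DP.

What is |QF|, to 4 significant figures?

39.25

Q is at the origin; QD runs at 24.6° with length 24.7, so D = 24.7·(cos 24.6°, sin 24.6°) = (22.46, 10.28). ∠QDP = 80.9°, so DP runs at 24.6° + (180° − 80.9°) = 123.7° from the x-axis; with |DP| = 21.5, P = D + 21.5·(cos 123.7°, sin 123.7°) = (10.53, 28.17). DP ⟂ PF; with |PF| = 10.7 on the right of DP, F = P + 10.7·(0.8320, 0.5548) = (19.43, 34.11). Then |QF| = |F − Q| = 39.25.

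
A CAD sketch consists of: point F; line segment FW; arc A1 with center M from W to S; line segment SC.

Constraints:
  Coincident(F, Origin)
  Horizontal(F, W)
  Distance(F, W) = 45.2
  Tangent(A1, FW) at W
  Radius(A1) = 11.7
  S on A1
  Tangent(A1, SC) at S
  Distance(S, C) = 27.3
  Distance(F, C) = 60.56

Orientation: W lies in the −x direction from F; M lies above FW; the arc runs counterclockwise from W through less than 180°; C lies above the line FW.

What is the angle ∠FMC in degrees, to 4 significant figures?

102.6°

Checks: F = (0.00, 0.00) ✓; |MS| = 11.70 ✓; ∠(MS, SC) = 90.00° ✓; |SC| = 27.30 ✓; |FC| = 60.56 ✓.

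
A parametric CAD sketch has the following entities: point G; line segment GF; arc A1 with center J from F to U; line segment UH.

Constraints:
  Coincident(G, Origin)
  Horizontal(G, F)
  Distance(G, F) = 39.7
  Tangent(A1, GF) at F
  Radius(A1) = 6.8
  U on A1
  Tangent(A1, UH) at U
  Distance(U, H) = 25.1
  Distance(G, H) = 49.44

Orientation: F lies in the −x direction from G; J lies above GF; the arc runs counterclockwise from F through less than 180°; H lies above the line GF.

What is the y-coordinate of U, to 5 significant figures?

7.9139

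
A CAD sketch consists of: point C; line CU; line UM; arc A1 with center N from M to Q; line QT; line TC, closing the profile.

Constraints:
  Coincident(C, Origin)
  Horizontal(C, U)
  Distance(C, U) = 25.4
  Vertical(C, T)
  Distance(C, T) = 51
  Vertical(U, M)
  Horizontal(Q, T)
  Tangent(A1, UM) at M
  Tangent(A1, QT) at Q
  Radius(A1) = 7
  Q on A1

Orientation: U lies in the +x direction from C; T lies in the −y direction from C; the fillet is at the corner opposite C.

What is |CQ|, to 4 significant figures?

54.22

The virtual corner opposite C is at (25.40, -51.00). Since A1 is tangent to UM there, NM ⟂ UM and since A1 is tangent to QT there, NQ ⟂ QT, with radius 7.0, so the center N sits 7.0 in from both sides at N = (18.40, -44.00). That places the tangent points at M = (25.40, -44.00) on UM and Q = (18.40, -51.00) on QT. Then |CQ| = |Q − C| = 54.22.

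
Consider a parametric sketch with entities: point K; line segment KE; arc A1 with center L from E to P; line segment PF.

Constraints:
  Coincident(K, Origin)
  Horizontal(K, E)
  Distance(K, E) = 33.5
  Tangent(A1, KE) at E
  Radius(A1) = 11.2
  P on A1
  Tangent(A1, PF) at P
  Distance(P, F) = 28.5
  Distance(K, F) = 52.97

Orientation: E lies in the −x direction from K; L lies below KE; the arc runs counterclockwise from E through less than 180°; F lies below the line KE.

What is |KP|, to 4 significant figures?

46.49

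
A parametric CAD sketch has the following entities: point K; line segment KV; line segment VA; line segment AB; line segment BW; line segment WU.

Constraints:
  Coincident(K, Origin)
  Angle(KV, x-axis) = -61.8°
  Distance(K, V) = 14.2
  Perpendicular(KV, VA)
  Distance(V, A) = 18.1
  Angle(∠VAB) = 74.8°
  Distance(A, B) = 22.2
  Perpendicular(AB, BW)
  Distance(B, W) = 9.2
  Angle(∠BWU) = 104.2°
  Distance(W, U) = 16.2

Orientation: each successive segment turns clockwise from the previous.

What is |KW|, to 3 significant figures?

5.89

∠VAB = 74.8° gives AB at 103° from the x-axis; with |AB| = 22.2, B = (-14.2, 0.563). AB ⟂ BW, so BW runs at 13.0°; with |BW| = 9.2, W = (-5.27, 2.63). Then |KW| = |W − K| = 5.89.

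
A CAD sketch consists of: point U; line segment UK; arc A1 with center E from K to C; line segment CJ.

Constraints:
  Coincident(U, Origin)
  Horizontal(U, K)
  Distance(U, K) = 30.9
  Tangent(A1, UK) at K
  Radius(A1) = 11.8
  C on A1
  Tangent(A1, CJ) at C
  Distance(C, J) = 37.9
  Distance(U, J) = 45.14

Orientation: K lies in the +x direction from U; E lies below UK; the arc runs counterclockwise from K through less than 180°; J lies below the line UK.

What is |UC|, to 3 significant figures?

21.3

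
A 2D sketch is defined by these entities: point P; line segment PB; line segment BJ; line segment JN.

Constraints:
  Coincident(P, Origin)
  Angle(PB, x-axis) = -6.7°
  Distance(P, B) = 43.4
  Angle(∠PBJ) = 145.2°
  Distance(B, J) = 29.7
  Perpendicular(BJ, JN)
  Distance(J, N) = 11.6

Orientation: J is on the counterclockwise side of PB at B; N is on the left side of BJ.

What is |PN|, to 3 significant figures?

66.7

P is at the origin; PB runs at -6.7° with length 43.4, so B = 43.4·(cos -6.7°, sin -6.7°) = (43.1, -5.06). ∠PBJ = 145.2°, so BJ runs at -6.7° + (180° − 145.2°) = 28.1° from the x-axis; with |BJ| = 29.7, J = B + 29.7·(cos 28.1°, sin 28.1°) = (69.3, 8.93). BJ is perpendicular to JN; with |JN| = 11.6 on the left of BJ, N = J + 11.6·(-0.471, 0.882) = (63.8, 19.2). Then |PN| = |N − P| = 66.7.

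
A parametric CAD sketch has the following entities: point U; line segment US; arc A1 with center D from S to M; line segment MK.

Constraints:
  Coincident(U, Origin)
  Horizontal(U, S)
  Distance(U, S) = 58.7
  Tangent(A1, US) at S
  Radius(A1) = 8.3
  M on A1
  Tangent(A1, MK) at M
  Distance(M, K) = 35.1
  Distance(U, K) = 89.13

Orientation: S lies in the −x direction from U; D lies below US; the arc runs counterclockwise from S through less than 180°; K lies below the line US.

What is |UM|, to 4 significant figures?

66.35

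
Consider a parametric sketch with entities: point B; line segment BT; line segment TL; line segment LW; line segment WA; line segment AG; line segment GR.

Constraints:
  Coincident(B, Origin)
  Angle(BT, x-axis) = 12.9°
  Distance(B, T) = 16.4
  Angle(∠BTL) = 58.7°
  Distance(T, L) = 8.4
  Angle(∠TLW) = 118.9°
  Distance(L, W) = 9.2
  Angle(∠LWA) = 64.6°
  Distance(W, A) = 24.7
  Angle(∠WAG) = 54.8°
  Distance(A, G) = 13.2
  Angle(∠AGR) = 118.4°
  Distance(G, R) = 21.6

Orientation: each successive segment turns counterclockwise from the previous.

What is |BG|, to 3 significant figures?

20.6

∠LWA = 64.6° gives WA at -49.3° from the x-axis; with |WA| = 24.7, A = (17.4, -11.5). ∠WAG = 54.8° gives AG at 75.9° from the x-axis; with |AG| = 13.2, G = (20.6, 1.33). Then |BG| = |G − B| = 20.6.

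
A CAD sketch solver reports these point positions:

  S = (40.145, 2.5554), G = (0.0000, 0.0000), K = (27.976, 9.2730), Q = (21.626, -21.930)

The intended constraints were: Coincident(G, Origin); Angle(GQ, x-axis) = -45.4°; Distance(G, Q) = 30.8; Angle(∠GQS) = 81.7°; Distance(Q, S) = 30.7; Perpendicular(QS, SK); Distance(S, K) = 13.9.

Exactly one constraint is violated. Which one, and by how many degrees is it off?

Perpendicular(QS, SK) — off by 8.20°.

G = (0.00, 0.00) ✓; GQ at -45.40° ✓; |GQ| = 30.80 ✓; ∠GQS = 81.70° ✓; |QS| = 30.70 ✓; ∠(QS, SK) = 98.20° ✗; |SK| = 13.90 ✓.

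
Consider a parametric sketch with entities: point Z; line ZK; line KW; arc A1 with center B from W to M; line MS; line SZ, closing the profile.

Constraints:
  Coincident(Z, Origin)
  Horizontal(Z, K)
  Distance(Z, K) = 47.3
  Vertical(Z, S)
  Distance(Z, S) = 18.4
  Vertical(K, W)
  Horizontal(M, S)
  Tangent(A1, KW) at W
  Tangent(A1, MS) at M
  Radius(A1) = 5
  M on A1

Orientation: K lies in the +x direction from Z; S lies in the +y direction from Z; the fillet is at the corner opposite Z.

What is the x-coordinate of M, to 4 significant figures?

42.30

The virtual corner opposite Z is at (47.30, 18.40). A1 meets KW tangentially, so BW is at right angles to KW and the tangent condition forces BM to be normal to MS, with radius 5.0, so the center B sits 5.0 in from both sides at B = (42.30, 13.40). That places the tangent points at W = (47.30, 13.40) on KW and M = (42.30, 18.40) on MS. So M.x = 42.30.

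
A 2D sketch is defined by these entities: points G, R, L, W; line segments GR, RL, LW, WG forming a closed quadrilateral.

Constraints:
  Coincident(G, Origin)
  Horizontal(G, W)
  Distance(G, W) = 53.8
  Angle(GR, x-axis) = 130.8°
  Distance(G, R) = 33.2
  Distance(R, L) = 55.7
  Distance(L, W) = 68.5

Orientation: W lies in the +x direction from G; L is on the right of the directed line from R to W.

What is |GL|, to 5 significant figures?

30.096

G is at the origin; GW is horizontal with |GW| = 53.8 and W in +x, so W = (53.8, 0). GR runs at 130.8° with |GR| = 33.2, so R = (-21.694, 25.132). L is determined by |RL| = 55.7 and |LW| = 68.5 together: it lies at the intersection of circle(R, 55.7) and circle(W, 68.5). With |RW| = 79.567, the foot of the radical line on RW is 29.793 from R and the perpendicular offset is √(55.7² − 29.793²) = 47.062. Taking the right-of-RW solution: L = (-8.2906, -28.931).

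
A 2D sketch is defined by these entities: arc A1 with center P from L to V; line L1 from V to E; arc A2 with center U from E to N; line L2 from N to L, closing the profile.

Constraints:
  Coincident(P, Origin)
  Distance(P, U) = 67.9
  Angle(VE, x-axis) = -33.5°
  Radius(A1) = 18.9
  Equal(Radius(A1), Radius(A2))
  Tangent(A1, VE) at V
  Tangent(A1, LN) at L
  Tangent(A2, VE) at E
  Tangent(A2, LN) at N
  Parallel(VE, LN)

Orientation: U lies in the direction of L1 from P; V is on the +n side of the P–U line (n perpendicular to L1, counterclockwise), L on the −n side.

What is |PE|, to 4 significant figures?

70.48

Tangency of A1 to both parallel lines with radius 18.9 puts V and L at P ± 18.9·n: V = (10.43, 15.76), L = (-10.43, -15.76). Equal radii place E and N the same way about U: E = U + 18.9·n = (67.05, -21.72), N = U − 18.9·n = (46.19, -53.24). Then |PE| = |E − P| = 70.48.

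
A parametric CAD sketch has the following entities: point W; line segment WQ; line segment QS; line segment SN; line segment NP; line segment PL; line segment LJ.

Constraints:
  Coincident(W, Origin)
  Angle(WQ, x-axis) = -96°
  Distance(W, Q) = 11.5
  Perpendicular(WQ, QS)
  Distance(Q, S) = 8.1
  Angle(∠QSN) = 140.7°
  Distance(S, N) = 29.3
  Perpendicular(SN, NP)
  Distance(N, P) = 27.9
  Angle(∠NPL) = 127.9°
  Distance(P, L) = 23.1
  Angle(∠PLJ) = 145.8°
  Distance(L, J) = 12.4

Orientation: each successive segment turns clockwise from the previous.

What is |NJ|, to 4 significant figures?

52.69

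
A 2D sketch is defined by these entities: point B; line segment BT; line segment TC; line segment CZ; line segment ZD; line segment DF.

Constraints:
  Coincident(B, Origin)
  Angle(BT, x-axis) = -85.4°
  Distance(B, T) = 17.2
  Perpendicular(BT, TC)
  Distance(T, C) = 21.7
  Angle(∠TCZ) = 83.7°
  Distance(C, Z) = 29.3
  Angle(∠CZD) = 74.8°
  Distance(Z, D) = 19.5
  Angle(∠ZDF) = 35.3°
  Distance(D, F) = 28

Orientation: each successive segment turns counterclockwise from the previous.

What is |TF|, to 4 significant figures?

31.50

B is at the origin; BT runs at -85.4° with length 17.2, so T = (1.379, -17.14). BT ⟂ TC, so TC runs at 4.600°; with |TC| = 21.7, C = (23.01, -15.40). ∠TCZ = 83.7° gives CZ at 100.9° from the x-axis; with |CZ| = 29.3, Z = (17.47, 13.37). ∠CZD = 74.8° gives ZD at -153.9° from the x-axis; with |ZD| = 19.5, D = (-0.04251, 4.788). ∠ZDF = 35.3° gives DF at -9.200° from the x-axis; with |DF| = 28.0, F = (27.60, 0.3116). Then |TF| = |F − T| = 31.50.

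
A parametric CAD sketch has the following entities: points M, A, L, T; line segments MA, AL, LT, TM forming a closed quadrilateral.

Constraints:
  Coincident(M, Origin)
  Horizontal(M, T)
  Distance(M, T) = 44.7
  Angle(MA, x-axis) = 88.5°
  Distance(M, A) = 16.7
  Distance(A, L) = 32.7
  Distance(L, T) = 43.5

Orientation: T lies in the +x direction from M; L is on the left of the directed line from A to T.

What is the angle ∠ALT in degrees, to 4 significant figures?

75.26°

Checks: |AL| = 32.70 ✓; |LT| = 43.50 ✓.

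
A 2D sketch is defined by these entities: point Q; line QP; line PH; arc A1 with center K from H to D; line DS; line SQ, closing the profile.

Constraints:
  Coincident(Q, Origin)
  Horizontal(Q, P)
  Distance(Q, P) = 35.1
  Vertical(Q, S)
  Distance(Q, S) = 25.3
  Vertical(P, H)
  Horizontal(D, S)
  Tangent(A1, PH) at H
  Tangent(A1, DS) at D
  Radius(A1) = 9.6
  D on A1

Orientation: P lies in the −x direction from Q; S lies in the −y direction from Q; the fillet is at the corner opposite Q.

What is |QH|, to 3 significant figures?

38.5

The virtual corner opposite Q is at (-35.1, -25.3). A1 meets PH tangentially, so KH is at right angles to PH and tangency of A1 to DS means the radius KD is perpendicular to DS, with radius 9.6, so the center K sits 9.6 in from both sides at K = (-25.5, -15.7). That places the tangent points at H = (-35.1, -15.7) on PH and D = (-25.5, -25.3) on DS. Then |QH| = |H − Q| = 38.5.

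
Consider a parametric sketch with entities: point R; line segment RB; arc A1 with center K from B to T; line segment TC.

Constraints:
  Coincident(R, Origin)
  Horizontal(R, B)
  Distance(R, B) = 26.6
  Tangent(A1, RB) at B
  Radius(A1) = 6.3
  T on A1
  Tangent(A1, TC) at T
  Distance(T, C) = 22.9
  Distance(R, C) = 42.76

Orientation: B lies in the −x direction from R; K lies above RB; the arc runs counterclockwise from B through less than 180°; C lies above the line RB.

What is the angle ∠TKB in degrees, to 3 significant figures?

116°

R is at the origin; RB is horizontal with |RB| = 26.6 and B on the −x side, so B = (-26.6, 0.00). Since A1 is tangent to RB there, KB ⟂ RB, so K = B + (0, 6.3) = (-26.6, 6.30). Since KT ⟂ TC (tangency), |KC| = √(6.3² + 22.9²) = 23.8 regardless of where T sits on A1. So C lies on both circle(R, 42.76) and circle(K, 23.8); the above-RB intersection is C = (-30.8, 29.7). T is the foot of the tangent from C: T = (-20.9, 9.01).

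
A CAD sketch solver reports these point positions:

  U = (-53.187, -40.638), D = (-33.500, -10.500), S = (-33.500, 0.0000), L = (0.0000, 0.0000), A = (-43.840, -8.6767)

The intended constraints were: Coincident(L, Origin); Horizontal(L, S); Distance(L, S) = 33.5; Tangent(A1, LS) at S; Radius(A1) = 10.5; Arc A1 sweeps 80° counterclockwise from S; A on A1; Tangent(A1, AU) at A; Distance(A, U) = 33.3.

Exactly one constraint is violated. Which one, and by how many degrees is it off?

Tangent(A1, AU) at A — off by 6.30°.

L = (0.00, 0.00) ✓; L.y = 0.00, S.y = 0.00 ✓; |LS| = 33.50 ✓; ∠(DS, SL) = 90.00° ✓; |DS| = 10.50 ✓; bearing(D→A) − bearing(D→S) = 80.00° ✓; |DA| = 10.50 ✓; ∠(DA, AU) = 96.30° ✗; |AU| = 33.30 ✓.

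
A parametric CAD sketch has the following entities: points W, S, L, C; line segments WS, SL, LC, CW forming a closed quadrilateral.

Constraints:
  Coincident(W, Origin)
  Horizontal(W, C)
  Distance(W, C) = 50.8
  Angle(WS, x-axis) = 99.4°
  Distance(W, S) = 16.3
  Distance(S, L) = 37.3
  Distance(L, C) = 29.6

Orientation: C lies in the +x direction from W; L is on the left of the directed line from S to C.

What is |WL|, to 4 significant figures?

41.52

Checks: |SL| = 37.30 ✓; |LC| = 29.60 ✓.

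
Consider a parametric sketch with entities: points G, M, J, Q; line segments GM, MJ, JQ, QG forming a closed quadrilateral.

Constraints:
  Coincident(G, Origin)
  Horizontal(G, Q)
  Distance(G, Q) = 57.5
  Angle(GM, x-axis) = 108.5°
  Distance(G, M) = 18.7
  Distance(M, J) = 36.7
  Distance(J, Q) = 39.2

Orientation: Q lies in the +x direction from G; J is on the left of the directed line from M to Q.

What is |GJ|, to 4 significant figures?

40.24

Checks: |MJ| = 36.70 ✓; |JQ| = 39.20 ✓.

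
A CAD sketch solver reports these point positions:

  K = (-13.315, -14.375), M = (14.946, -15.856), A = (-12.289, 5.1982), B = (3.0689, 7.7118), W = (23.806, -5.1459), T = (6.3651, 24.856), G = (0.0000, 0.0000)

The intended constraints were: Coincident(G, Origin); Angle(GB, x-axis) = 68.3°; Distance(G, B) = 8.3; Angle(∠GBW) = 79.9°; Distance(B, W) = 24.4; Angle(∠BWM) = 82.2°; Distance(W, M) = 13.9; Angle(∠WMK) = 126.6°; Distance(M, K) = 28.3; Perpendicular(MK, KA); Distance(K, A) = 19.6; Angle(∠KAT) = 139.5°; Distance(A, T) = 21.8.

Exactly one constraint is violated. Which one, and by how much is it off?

Distance(A, T) = 21.8 — off by 5.30.

G = (0.00, 0.00) ✓; GB at 68.30° ✓; |GB| = 8.300 ✓; ∠GBW = 79.90° ✓; |BW| = 24.40 ✓; ∠BWM = 82.20° ✓; |WM| = 13.90 ✓; ∠WMK = 126.6° ✓; |MK| = 28.30 ✓; ∠(MK, KA) = 90.00° ✓; |KA| = 19.60 ✓; ∠KAT = 139.5° ✓; |AT| = 27.10 ✗.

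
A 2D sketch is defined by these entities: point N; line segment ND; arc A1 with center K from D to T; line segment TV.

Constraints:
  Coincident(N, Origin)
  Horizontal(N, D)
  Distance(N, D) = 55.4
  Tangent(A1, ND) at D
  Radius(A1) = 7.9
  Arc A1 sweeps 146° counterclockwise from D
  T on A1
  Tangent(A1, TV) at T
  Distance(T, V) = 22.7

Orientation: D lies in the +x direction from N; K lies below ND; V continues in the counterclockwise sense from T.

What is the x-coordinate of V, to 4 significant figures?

69.80

On A1, D sits at bearing 90° from K; a 146° counterclockwise sweep puts T at bearing 236°, so T = K + 7.9·(cos 236°, sin 236°) = (50.98, -14.45). A1 meets TV tangentially, so KT is at right angles to TV, so TV runs along (−sin 236°, cos 236°); with |TV| = 22.7, V = (69.80, -27.14). So V.x = 69.80.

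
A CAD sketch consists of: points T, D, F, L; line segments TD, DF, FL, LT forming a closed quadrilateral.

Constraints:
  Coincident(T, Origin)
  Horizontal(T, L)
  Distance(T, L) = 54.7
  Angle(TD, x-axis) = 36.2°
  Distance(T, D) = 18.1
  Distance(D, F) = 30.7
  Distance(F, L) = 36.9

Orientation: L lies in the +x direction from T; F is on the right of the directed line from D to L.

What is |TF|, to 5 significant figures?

29.717

T is at the origin; T and L share the same y with |TL| = 54.7 and L in +x, so L = (54.7, 0). TD runs at 36.2° with |TD| = 18.1, so D = (14.606, 10.690). F is determined by |DF| = 30.7 and |FL| = 36.9 together: it lies at the intersection of circle(D, 30.7) and circle(L, 36.9). With |DL| = 41.495, the foot of the radical line on DL is 15.697 from D and the perpendicular offset is √(30.7² − 15.697²) = 26.384. Taking the right-of-DL solution: F = (22.976, -18.847).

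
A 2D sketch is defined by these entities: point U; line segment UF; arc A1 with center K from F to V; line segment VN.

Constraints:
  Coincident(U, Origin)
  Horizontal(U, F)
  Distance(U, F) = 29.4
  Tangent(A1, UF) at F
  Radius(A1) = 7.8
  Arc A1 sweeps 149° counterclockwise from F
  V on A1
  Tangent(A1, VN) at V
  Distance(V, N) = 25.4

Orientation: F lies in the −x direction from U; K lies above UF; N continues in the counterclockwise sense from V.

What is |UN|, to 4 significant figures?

54.62

On A1, F sits at bearing -90° from K; a 149° counterclockwise sweep puts V at bearing 59°, so V = K + 7.8·(cos 59°, sin 59°) = (-25.38, 14.49). A1 meets VN tangentially, so KV is at right angles to VN, so VN runs along (−sin 59°, cos 59°); with |VN| = 25.4, N = (-47.15, 27.57). Then |UN| = |N − U| = 54.62.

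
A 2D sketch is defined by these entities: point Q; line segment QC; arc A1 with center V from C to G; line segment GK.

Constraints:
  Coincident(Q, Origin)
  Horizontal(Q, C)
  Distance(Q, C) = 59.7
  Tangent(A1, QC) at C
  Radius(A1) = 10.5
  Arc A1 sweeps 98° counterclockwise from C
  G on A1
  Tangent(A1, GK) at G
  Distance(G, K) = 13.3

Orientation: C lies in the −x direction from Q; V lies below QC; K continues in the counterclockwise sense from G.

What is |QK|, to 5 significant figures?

72.727

Q is at the origin; Q and C share the same y with |QC| = 59.7 and C on the −x side, so C = (-59.700, 0.0000). The tangent condition forces VC to be normal to QC, so V = C + (0, -10.5) = (-59.700, -10.500). On A1, C sits at bearing 90° from V; a 98° counterclockwise sweep puts G at bearing 188°, so G = V + 10.5·(cos 188°, sin 188°) = (-70.098, -11.961). Since A1 is tangent to GK there, VG ⟂ GK, so GK runs along (−sin 188°, cos 188°); with |GK| = 13.3, K = (-68.247, -25.132). Then |QK| = |K − Q| = 72.727.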